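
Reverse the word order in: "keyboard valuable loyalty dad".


Original: "keyboard valuable loyalty dad"
Words (1..n): keyboard | valuable | loyalty | dad
Reversed (n..1): dad | loyalty | valuable | keyboard
Result = "dad loyalty valuable keyboard"


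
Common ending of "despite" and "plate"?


Word 1: "despite"
Word 2: "plate"
Comparing from end:
  Pos -1: 'e' == 'e'
  Pos -2: 't' == 't'
  Pos -3: 'i' != 'a' (stop)
LCS = "te" (length 2)


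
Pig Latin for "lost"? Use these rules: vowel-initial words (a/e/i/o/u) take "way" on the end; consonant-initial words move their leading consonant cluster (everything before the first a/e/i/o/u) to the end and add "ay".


Word: "lost"
Starts with consonant(s) → move to end, add 'ay'
Consonant cluster: "l"
Pig Latin = "ostlay"


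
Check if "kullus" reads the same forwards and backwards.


Word: "kullus"
Reversed: "sulluk"
Forward == Backward? kullus != sulluk
Palindrome = No


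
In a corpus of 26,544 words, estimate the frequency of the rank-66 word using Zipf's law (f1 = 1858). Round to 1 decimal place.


Zipf's law: f(r) = f(1) / r
f(1) = 1858
f(66) = 1858 / 66
= 28.2 occurrences


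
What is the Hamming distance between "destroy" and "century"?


Comparing character by character (same length = 7):
  Pos 0: 'd' vs 'c' !=
  Pos 1: 'e' vs 'e' =
  Pos 2: 's' vs 'n' !=
  Pos 3: 't' vs 't' =
  Pos 4: 'r' vs 'u' !=
  Pos 5: 'o' vs 'r' !=
  Pos 6: 'y' vs 'y' =
Hamming distance = 4


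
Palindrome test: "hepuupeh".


Word: "hepuupeh"
Reversed: "hepuupeh"
Forward == Backward? hepuupeh == hepuupeh
Palindrome = Yes


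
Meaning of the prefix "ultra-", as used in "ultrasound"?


Prefix: ultra-
Example: ultrasound (ultra- + sound)
Meaning = beyond


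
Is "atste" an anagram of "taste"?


Word 1: "taste" → sorted: aestt
Word 2: "atste" → sorted: aestt
Same letters? aestt == aestt
Anagram = Yes


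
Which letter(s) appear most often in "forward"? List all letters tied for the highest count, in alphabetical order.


Word: "forward"
Letter counts:
  'a': 1
  'd': 1
  'f': 1
  'o': 1
  'r': 2
  'w': 1
Maximum count = 2
Most frequent = 'r' (2 times each)


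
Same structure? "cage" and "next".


Pattern of "cage": [0, 1, 2, 3]
Pattern of "next": [0, 1, 2, 3]
Patterns match
Same pattern = Yes


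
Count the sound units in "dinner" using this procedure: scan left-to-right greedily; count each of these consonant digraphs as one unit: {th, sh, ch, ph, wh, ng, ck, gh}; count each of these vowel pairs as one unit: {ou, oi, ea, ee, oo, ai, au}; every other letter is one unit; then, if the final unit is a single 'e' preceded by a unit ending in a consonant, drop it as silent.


Word: "dinner" (6 letters)
Left-to-right scan:
  [1] 'd' (letter)
  [2] 'i' (letter)
  [3] 'n' (letter)
  [4] 'n' (letter)
  [5] 'e' (letter)
  [6] 'r' (letter)
Units from scan: 6
Sound units = 6 units


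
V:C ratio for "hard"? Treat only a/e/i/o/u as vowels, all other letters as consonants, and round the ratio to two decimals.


Word: "hard"
Vowels (a,e,i,o,u): 1
Consonants: 3
Ratio = 1/3
= 0.33


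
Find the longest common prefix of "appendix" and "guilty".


Word 1: "appendix"
Word 2: "guilty"
Comparing from start:
  Pos 0: 'a' != 'g' (stop)
LCP = "" (length 0)


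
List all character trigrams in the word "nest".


Word: "nest" (length 4)
Number of trigrams = 4 - 3 + 1 = 2
  Position 0: "nes"
  Position 1: "est"
Trigrams = "nes", "est"


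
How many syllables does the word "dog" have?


Word: "dog"
Syllable breakdown: dog
Counting: 1 part
= 1 syllable


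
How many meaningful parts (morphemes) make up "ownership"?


Word: "ownership"
Morphemes: own | -er | -ship
Each morpheme carries meaning
= 3 morphemes


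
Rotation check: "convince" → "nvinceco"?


Word: "convince", Candidate: "nvinceco"
Method: check if candidate is substring of word+word
"convinceconvince" contains "nvinceco"? Yes
Is rotation = Yes


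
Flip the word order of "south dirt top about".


Original: "south dirt top about"
Words (1..n): south | dirt | top | about
Reversed (n..1): about | top | dirt | south
Result = "about top dirt south"


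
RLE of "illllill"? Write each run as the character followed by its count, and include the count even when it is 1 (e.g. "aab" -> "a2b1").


String: "illllill"
Scanning for consecutive runs:
  'i' x 1
  'l' x 4
  'i' x 1
  'l' x 2
RLE = "i1l4i1l2"


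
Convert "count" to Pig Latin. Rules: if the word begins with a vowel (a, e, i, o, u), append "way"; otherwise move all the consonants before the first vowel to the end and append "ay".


Word: "count"
Starts with consonant(s) → move to end, add 'ay'
Consonant cluster: "c"
Pig Latin = "ountcay"


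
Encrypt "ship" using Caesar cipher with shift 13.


Word: "ship"
Shift: 13
Each letter → (letter + shift) mod 26:
  's' (18) + 13 = 5 → 'f'
  'h' (7) + 13 = 20 → 'u'
  'i' (8) + 13 = 21 → 'v'
  'p' (15) + 13 = 2 → 'c'
Result = "fuvc"


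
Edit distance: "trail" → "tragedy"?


Word 1: "trail" (length 5)
Word 2: "tragedy" (length 7)
One optimal edit sequence (insert/delete/substitute each cost 1):
  1. keep 't'
  2. keep 'r'
  3. keep 'a'
  4. insert 'g'  (+1)
  5. insert 'e'  (+1)
  6. substitute 'i' -> 'd'  (+1)
  7. substitute 'l' -> 'y'  (+1)
Total edit operations: 4
Edit distance = 4


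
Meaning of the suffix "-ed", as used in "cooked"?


Suffix: -ed
Example: cooked = cook + -ed
Meaning = past tense


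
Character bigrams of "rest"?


Word: "rest" (length 4)
Number of bigrams = 4 - 2 + 1 = 3
  Position 0: "re"
  Position 1: "es"
  Position 2: "st"
Bigrams = "re", "es", "st"


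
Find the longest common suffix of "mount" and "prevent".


Word 1: "mount"
Word 2: "prevent"
Comparing from end:
  Pos -1: 't' == 't'
  Pos -2: 'n' == 'n'
  Pos -3: 'u' != 'e' (stop)
LCS = "nt" (length 2)


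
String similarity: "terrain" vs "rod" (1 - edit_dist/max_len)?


Word 1: "terrain" (length 7)
Word 2: "rod" (length 3)
One optimal edit sequence:
  1. delete 't'  (+1)
  2. delete 'e'  (+1)
  3. delete 'r'  (+1)
  4. keep 'r'
  5. delete 'a'  (+1)
  6. substitute 'i' -> 'o'  (+1)
  7. substitute 'n' -> 'd'  (+1)
Edit distance = 6
Max length = max(7, 3) = 7
Similarity = 1 - 6/7
= 0.1429


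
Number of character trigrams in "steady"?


Word: "steady" (length 6)
Number of 3-grams = length - 3 + 1 = 6 - 3 + 1
= 4


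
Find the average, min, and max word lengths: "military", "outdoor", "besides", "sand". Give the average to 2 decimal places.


Lengths: "military"=8, "outdoor"=7, "besides"=7, "sand"=4
Sum = 26, Count = 4
Average = 26/4 = 6.50
= avg=6.50, min=4, max=8


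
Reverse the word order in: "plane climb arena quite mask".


Original: "plane climb arena quite mask"
Words (1..n): plane | climb | arena | quite | mask
Reversed (n..1): mask | quite | arena | climb | plane
Result = "mask quite arena climb plane"


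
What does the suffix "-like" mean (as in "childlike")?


Suffix: -like
Example: childlike = child + -like
Meaning = resembling


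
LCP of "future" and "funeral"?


Word 1: "future"
Word 2: "funeral"
Comparing from start:
  Pos 0: 'f' == 'f'
  Pos 1: 'u' == 'u'
  Pos 2: 't' != 'n' (stop)
LCP = "fu" (length 2)


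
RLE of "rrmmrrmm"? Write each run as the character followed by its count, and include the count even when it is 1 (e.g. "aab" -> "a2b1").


String: "rrmmrrmm"
Scanning for consecutive runs:
  'r' x 2
  'm' x 2
  'r' x 2
  'm' x 2
RLE = "r2m2r2m2"


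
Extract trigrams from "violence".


Word: "violence" (length 8)
Number of trigrams = 8 - 3 + 1 = 6
  Position 0: "vio"
  Position 1: "iol"
  Position 2: "ole"
  Position 3: "len"
  Position 4: "enc"
  Position 5: "nce"
Trigrams = "vio", "iol", "ole", "len", "enc", "nce"


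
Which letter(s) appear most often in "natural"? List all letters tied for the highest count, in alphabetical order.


Word: "natural"
Letter counts:
  'a': 2
  'l': 1
  'n': 1
  'r': 1
  't': 1
  'u': 1
Maximum count = 2
Most frequent = 'a' (2 times each)


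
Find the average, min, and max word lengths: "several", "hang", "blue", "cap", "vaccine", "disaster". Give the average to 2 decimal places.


Lengths: "several"=7, "hang"=4, "blue"=4, "cap"=3, "vaccine"=7, "disaster"=8
Sum = 33, Count = 6
Average = 33/6 = 5.50
= avg=5.50, min=3, max=8


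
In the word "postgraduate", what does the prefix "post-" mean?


Prefix: post-
Example: postgraduate = post- + graduate
Meaning = after


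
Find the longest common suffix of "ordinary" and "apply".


Word 1: "ordinary"
Word 2: "apply"
Comparing from end:
  Pos -1: 'y' == 'y'
  Pos -2: 'r' != 'l' (stop)
LCS = "y" (length 1)


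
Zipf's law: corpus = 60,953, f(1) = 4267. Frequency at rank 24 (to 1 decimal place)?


Zipf's law: f(r) = f(1) / r
f(1) = 4267
f(24) = 4267 / 24
= 177.8 occurrences


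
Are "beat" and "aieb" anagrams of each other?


Word 1: "beat" → sorted: abet
Word 2: "aieb" → sorted: abei
Same letters? abet != abei
Anagram = No


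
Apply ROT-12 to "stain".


Word: "stain"
Shift: 12
Each letter → (letter + shift) mod 26:
  's' (18) + 12 = 4 → 'e'
  't' (19) + 12 = 5 → 'f'
  'a' (0) + 12 = 12 → 'm'
  'i' (8) + 12 = 20 → 'u'
  'n' (13) + 12 = 25 → 'z'
Result = "efmuz"


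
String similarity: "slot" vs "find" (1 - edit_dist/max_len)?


Word 1: "slot" (length 4)
Word 2: "find" (length 4)
One optimal edit sequence:
  1. substitute 's' -> 'f'  (+1)
  2. substitute 'l' -> 'i'  (+1)
  3. substitute 'o' -> 'n'  (+1)
  4. substitute 't' -> 'd'  (+1)
Edit distance = 4
Max length = max(4, 4) = 4
Similarity = 1 - 4/4
= 0.0000


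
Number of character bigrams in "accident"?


Word: "accident" (length 8)
Number of 2-grams = length - 2 + 1 = 8 - 2 + 1
= 7


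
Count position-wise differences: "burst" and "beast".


Comparing character by character (same length = 5):
  Pos 0: 'b' vs 'b' =
  Pos 1: 'u' vs 'e' !=
  Pos 2: 'r' vs 'a' !=
  Pos 3: 's' vs 's' =
  Pos 4: 't' vs 't' =
Hamming distance = 2


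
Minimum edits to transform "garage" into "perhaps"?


Word 1: "garage" (length 6)
Word 2: "perhaps" (length 7)
One optimal edit sequence (insert/delete/substitute each cost 1):
  1. substitute 'g' -> 'p'  (+1)
  2. substitute 'a' -> 'e'  (+1)
  3. keep 'r'
  4. insert 'h'  (+1)
  5. keep 'a'
  6. substitute 'g' -> 'p'  (+1)
  7. substitute 'e' -> 's'  (+1)
Total edit operations: 5
Edit distance = 5


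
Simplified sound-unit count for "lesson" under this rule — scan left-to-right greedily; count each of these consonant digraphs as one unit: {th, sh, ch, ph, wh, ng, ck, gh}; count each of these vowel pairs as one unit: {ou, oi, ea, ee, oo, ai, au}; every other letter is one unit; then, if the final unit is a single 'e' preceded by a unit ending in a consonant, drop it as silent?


Word: "lesson" (6 letters)
Left-to-right scan:
  [1] 'l' (letter)
  [2] 'e' (letter)
  [3] 's' (letter)
  [4] 's' (letter)
  [5] 'o' (letter)
  [6] 'n' (letter)
Units from scan: 6
Sound units = 6 units


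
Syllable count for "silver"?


Word: "silver"
Syllable breakdown: sil · ver
Counting: 2 parts
= 2 syllables


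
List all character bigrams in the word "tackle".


Word: "tackle" (length 6)
Number of bigrams = 6 - 2 + 1 = 5
  Position 0: "ta"
  Position 1: "ac"
  Position 2: "ck"
  Position 3: "kl"
  Position 4: "le"
Bigrams = "ta", "ac", "ck", "kl", "le"


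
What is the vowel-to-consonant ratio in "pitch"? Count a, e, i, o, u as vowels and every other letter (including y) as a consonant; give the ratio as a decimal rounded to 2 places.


Word: "pitch"
Vowels (a,e,i,o,u): 1
Consonants: 4
Ratio = 1/4
= 0.25


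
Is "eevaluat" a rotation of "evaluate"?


Word: "evaluate", Candidate: "eevaluat"
Method: check if candidate is substring of word+word
"evaluateevaluate" contains "eevaluat"? Yes
Is rotation = Yes


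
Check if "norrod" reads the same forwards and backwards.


Word: "norrod"
Reversed: "dorron"
Forward == Backward? norrod != dorron
Palindrome = No


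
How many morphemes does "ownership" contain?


Word: "ownership"
Morphemes: own | -er | -ship
Each morpheme carries meaning
= 3 morphemes


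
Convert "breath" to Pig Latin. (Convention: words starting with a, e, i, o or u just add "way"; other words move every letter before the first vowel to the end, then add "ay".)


Word: "breath"
Starts with consonant(s) → move to end, add 'ay'
Consonant cluster: "br"
Pig Latin = "eathbray"


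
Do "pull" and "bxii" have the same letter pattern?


Pattern of "pull": [0, 1, 2, 2]
Pattern of "bxii": [0, 1, 2, 2]
Patterns match
Same pattern = Yes


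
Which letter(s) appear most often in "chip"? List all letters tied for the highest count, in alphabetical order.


Word: "chip"
Letter counts:
  'c': 1
  'h': 1
  'i': 1
  'p': 1
Maximum count = 1
Most frequent = 'c', 'h', 'i', 'p' (1 time each)


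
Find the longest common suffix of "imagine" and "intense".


Word 1: "imagine"
Word 2: "intense"
Comparing from end:
  Pos -1: 'e' == 'e'
  Pos -2: 'n' != 's' (stop)
LCS = "e" (length 1)


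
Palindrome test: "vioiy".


Word: "vioiy"
Reversed: "yioiv"
Forward == Backward? vioiy != yioiv
Palindrome = No


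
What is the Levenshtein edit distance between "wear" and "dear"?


Word 1: "wear" (length 4)
Word 2: "dear" (length 4)
One optimal edit sequence (insert/delete/substitute each cost 1):
  1. substitute 'w' -> 'd'  (+1)
  2. keep 'e'
  3. keep 'a'
  4. keep 'r'
Total edit operations: 1
Edit distance = 1


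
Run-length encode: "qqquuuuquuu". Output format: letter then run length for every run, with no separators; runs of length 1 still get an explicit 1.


String: "qqquuuuquuu"
Scanning for consecutive runs:
  'q' x 3
  'u' x 4
  'q' x 1
  'u' x 3
RLE = "q3u4q1u3"


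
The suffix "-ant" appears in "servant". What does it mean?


Suffix: -ant
Example: servant (serve + -ant, with a spelling change)
Meaning = one who / that which


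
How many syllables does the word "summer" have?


Word: "summer"
Syllable breakdown: sum / mer
Counting: 2 parts
= 2 syllables


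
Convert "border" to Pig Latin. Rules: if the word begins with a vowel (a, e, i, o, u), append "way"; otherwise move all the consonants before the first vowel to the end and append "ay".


Word: "border"
Starts with consonant(s) → move to end, add 'ay'
Consonant cluster: "b"
Pig Latin = "orderbay"


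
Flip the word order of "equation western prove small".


Original: "equation western prove small"
Words (1..n): equation | western | prove | small
Reversed (n..1): small | prove | western | equation
Result = "small prove western equation"


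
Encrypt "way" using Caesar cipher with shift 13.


Word: "way"
Shift: 13
Each letter → (letter + shift) mod 26:
  'w' (22) + 13 = 9 → 'j'
  'a' (0) + 13 = 13 → 'n'
  'y' (24) + 13 = 11 → 'l'
Result = "jnl"


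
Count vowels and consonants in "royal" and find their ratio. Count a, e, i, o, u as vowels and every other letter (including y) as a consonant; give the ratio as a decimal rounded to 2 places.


Word: "royal"
Vowels (a,e,i,o,u): 2
Consonants: 3
Ratio = 2/3
= 0.67


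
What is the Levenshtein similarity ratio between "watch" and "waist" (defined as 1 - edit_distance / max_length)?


Word 1: "watch" (length 5)
Word 2: "waist" (length 5)
One optimal edit sequence:
  1. keep 'w'
  2. keep 'a'
  3. substitute 't' -> 'i'  (+1)
  4. substitute 'c' -> 's'  (+1)
  5. substitute 'h' -> 't'  (+1)
Edit distance = 3
Max length = max(5, 5) = 5
Similarity = 1 - 3/5
= 0.4000


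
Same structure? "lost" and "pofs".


Pattern of "lost": [0, 1, 2, 3]
Pattern of "pofs": [0, 1, 2, 3]
Patterns match
Same pattern = Yes


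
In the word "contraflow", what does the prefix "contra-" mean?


Prefix: contra-
As in: contraflow -> contra- + flow
Meaning = against


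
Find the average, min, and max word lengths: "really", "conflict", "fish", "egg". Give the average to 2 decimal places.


Lengths: "really"=6, "conflict"=8, "fish"=4, "egg"=3
Sum = 21, Count = 4
Average = 21/4 = 5.25
= avg=5.25, min=3, max=8


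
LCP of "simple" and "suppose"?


Word 1: "simple"
Word 2: "suppose"
Comparing from start:
  Pos 0: 's' == 's'
  Pos 1: 'i' != 'u' (stop)
LCP = "s" (length 1)


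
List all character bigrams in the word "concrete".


Word: "concrete" (length 8)
Number of bigrams = 8 - 2 + 1 = 7
  Position 0: "co"
  Position 1: "on"
  Position 2: "nc"
  Position 3: "cr"
  Position 4: "re"
  Position 5: "et"
  Position 6: "te"
Bigrams = "co", "on", "nc", "cr", "re", "et", "te"


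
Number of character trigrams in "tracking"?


Word: "tracking" (length 8)
Number of 3-grams = length - 3 + 1 = 8 - 3 + 1
= 6


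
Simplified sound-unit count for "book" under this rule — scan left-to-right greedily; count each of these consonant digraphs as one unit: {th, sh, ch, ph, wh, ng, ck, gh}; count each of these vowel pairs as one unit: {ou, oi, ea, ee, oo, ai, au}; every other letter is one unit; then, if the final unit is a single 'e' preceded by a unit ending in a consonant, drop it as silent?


Word: "book" (4 letters)
Left-to-right scan:
  1. 'b' (letter)
  2. 'oo' (vowel-pair)
  3. 'k' (letter)
Units from scan: 3
Sound units = 3 units


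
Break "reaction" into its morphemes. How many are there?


Word: "reaction"
Morphemes: re- | act | -ion
Each morpheme carries meaning
= 3 morphemes


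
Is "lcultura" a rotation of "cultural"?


Word: "cultural", Candidate: "lcultura"
Method: check if candidate is substring of word+word
"culturalcultural" contains "lcultura"? Yes
Is rotation = Yes


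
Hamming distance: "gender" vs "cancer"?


Comparing character by character (same length = 6):
  Pos 0: 'g' vs 'c' !=
  Pos 1: 'e' vs 'a' !=
  Pos 2: 'n' vs 'n' =
  Pos 3: 'd' vs 'c' !=
  Pos 4: 'e' vs 'e' =
  Pos 5: 'r' vs 'r' =
Hamming distance = 3


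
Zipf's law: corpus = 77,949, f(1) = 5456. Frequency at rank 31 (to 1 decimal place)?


Zipf's law: f(r) = f(1) / r
f(1) = 5456
f(31) = 5456 / 31
= 176.0 occurrences


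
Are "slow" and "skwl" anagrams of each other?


Word 1: "slow" → sorted: losw
Word 2: "skwl" → sorted: klsw
Same letters? losw != klsw
Anagram = No


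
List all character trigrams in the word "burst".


Word: "burst" (length 5)
Number of trigrams = 5 - 3 + 1 = 3
  Position 0: "bur"
  Position 1: "urs"
  Position 2: "rst"
Trigrams = "bur", "urs", "rst"


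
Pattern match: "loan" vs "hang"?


Pattern of "loan": [0, 1, 2, 3]
Pattern of "hang": [0, 1, 2, 3]
Patterns match
Same pattern = Yes


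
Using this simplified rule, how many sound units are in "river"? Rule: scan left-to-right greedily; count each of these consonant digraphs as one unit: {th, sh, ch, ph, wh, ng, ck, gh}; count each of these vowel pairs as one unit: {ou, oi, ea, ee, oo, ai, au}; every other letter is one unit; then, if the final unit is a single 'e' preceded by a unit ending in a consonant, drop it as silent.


Word: "river" (5 letters)
Left-to-right scan:
  (1) 'r' (letter)
  (2) 'i' (letter)
  (3) 'v' (letter)
  (4) 'e' (letter)
  (5) 'r' (letter)
Units from scan: 5
Sound units = 5 units


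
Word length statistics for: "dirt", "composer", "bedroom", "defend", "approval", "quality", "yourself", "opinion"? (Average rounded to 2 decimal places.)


Lengths: "dirt"=4, "composer"=8, "bedroom"=7, "defend"=6, "approval"=8, "quality"=7, "yourself"=8, "opinion"=7
Sum = 55, Count = 8
Average = 55/8 = 6.88
= avg=6.88, min=4, max=8


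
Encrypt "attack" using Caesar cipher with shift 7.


Word: "attack"
Shift: 7
Each letter → (letter + shift) mod 26:
  'a' (0) + 7 = 7 → 'h'
  't' (19) + 7 = 0 → 'a'
  't' (19) + 7 = 0 → 'a'
  'a' (0) + 7 = 7 → 'h'
  'c' (2) + 7 = 9 → 'j'
  'k' (10) + 7 = 17 → 'r'
Result = "haahjr"


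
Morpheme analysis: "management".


Word: "management"
Morphemes: manage / -ment
Each morpheme carries meaning
= 2 morphemes


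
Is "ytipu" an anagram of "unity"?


Word 1: "unity" → sorted: intuy
Word 2: "ytipu" → sorted: iptuy
Same letters? intuy != iptuy
Anagram = No


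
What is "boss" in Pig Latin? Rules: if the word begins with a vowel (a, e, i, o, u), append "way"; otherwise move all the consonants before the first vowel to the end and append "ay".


Word: "boss"
Starts with consonant(s) → move to end, add 'ay'
Consonant cluster: "b"
Pig Latin = "ossbay"


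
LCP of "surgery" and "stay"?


Word 1: "surgery"
Word 2: "stay"
Comparing from start:
  Pos 0: 's' == 's'
  Pos 1: 'u' != 't' (stop)
LCP = "s" (length 1)


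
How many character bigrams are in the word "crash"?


Word: "crash" (length 5)
Number of 2-grams = length - 2 + 1 = 5 - 2 + 1
= 4


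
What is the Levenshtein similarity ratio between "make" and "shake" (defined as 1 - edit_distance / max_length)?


Word 1: "make" (length 4)
Word 2: "shake" (length 5)
One optimal edit sequence:
  1. insert 's'  (+1)
  2. substitute 'm' -> 'h'  (+1)
  3. keep 'a'
  4. keep 'k'
  5. keep 'e'
Edit distance = 2
Max length = max(4, 5) = 5
Similarity = 1 - 2/5
= 0.6000


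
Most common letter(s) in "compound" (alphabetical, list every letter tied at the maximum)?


Word: "compound"
Letter counts:
  'c': 1
  'd': 1
  'm': 1
  'n': 1
  'o': 2
  'p': 1
  'u': 1
Maximum count = 2
Most frequent = 'o' (2 times each)


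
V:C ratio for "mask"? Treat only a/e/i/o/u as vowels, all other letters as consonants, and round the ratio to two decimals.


Word: "mask"
Vowels (a,e,i,o,u): 1
Consonants: 3
Ratio = 1/3
= 0.33


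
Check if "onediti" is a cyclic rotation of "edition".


Word: "edition", Candidate: "onediti"
Method: check if candidate is substring of word+word
"editionedition" contains "onediti"? Yes
Is rotation = Yes


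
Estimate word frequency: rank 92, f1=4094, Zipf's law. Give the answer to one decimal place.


Zipf's law: f(r) = f(1) / r
f(1) = 4094
f(92) = 4094 / 92
= 44.5 occurrences


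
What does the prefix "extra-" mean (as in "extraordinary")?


Prefix: extra-
As in: extraordinary -> extra- + ordinary
Meaning = beyond


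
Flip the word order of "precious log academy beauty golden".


Original: "precious log academy beauty golden"
Words (1..n): precious | log | academy | beauty | golden
Reversed (n..1): golden | beauty | academy | log | precious
Result = "golden beauty academy log precious"


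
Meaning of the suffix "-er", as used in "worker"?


Suffix: -er
As in: worker -> work + -er
Meaning = one who / more


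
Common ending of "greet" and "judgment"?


Word 1: "greet"
Word 2: "judgment"
Comparing from end:
  Pos -1: 't' == 't'
  Pos -2: 'e' != 'n' (stop)
LCS = "t" (length 1)


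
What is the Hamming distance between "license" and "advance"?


Comparing character by character (same length = 7):
  Pos 0: 'l' vs 'a' !=
  Pos 1: 'i' vs 'd' !=
  Pos 2: 'c' vs 'v' !=
  Pos 3: 'e' vs 'a' !=
  Pos 4: 'n' vs 'n' =
  Pos 5: 's' vs 'c' !=
  Pos 6: 'e' vs 'e' =
Hamming distance = 5


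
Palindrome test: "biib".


Word: "biib"
Reversed: "biib"
Forward == Backward? biib == biib
Palindrome = Yes


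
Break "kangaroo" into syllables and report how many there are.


Word: "kangaroo"
Syllable breakdown: kan | ga | roo
Counting: 3 parts
= 3 syllables


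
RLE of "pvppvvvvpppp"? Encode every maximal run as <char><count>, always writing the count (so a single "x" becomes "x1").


String: "pvppvvvvpppp"
Scanning for consecutive runs:
  'p' x 1
  'v' x 1
  'p' x 2
  'v' x 4
  'p' x 4
RLE = "p1v1p2v4p4"


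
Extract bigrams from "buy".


Word: "buy" (length 3)
Number of bigrams = 3 - 2 + 1 = 2
  Position 0: "bu"
  Position 1: "uy"
Bigrams = "bu", "uy"


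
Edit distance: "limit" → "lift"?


Word 1: "limit" (length 5)
Word 2: "lift" (length 4)
One optimal edit sequence (insert/delete/substitute each cost 1):
  1. keep 'l'
  2. keep 'i'
  3. delete 'm'  (+1)
  4. substitute 'i' -> 'f'  (+1)
  5. keep 't'
Total edit operations: 2
Edit distance = 2


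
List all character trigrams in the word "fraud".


Word: "fraud" (length 5)
Number of trigrams = 5 - 3 + 1 = 3
  Position 0: "fra"
  Position 1: "rau"
  Position 2: "aud"
Trigrams = "fra", "rau", "aud"


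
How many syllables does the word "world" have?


Word: "world"
Syllable breakdown: world
Counting: 1 part
= 1 syllable


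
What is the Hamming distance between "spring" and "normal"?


Comparing character by character (same length = 6):
  Pos 0: 's' vs 'n' !=
  Pos 1: 'p' vs 'o' !=
  Pos 2: 'r' vs 'r' =
  Pos 3: 'i' vs 'm' !=
  Pos 4: 'n' vs 'a' !=
  Pos 5: 'g' vs 'l' !=
Hamming distance = 5


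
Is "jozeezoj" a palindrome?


Word: "jozeezoj"
Reversed: "jozeezoj"
Forward == Backward? jozeezoj == jozeezoj
Palindrome = Yes


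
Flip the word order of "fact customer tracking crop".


Original: "fact customer tracking crop"
Words (1..n): fact | customer | tracking | crop
Reversed (n..1): crop | tracking | customer | fact
Result = "crop tracking customer fact"


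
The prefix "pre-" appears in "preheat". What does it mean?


Prefix: pre-
Example: preheat (pre- + heat)
Meaning = before


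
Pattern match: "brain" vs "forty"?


Pattern of "brain": [0, 1, 2, 3, 4]
Pattern of "forty": [0, 1, 2, 3, 4]
Patterns match
Same pattern = Yes


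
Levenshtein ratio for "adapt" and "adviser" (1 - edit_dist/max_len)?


Word 1: "adapt" (length 5)
Word 2: "adviser" (length 7)
One optimal edit sequence:
  1. keep 'a'
  2. keep 'd'
  3. insert 'v'  (+1)
  4. insert 'i'  (+1)
  5. substitute 'a' -> 's'  (+1)
  6. substitute 'p' -> 'e'  (+1)
  7. substitute 't' -> 'r'  (+1)
Edit distance = 5
Max length = max(5, 7) = 7
Similarity = 1 - 5/7
= 0.2857


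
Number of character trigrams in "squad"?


Word: "squad" (length 5)
Number of 3-grams = length - 3 + 1 = 5 - 3 + 1
= 3


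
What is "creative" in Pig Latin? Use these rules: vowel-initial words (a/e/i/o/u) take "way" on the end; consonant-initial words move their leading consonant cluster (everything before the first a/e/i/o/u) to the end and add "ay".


Word: "creative"
Starts with consonant(s) → move to end, add 'ay'
Consonant cluster: "cr"
Pig Latin = "eativecray"


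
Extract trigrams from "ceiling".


Word: "ceiling" (length 7)
Number of trigrams = 7 - 3 + 1 = 5
  Position 0: "cei"
  Position 1: "eil"
  Position 2: "ili"
  Position 3: "lin"
  Position 4: "ing"
Trigrams = "cei", "eil", "ili", "lin", "ing"


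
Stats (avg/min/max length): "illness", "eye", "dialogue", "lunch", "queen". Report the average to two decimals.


Lengths: "illness"=7, "eye"=3, "dialogue"=8, "lunch"=5, "queen"=5
Sum = 28, Count = 5
Average = 28/5 = 5.60
= avg=5.60, min=3, max=8


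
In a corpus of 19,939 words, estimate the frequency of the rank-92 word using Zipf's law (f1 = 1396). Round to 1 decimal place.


Zipf's law: f(r) = f(1) / r
f(1) = 1396
f(92) = 1396 / 92
= 15.2 occurrences


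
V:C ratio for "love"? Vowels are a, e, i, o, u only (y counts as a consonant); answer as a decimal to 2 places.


Word: "love"
Vowels (a,e,i,o,u): 2
Consonants: 2
Ratio = 2/2
= 1.00


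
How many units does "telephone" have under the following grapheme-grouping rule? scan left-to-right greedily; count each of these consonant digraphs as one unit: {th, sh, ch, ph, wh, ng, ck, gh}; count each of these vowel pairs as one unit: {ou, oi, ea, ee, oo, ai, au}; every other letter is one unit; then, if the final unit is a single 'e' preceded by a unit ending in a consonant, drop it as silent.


Word: "telephone" (9 letters)
Left-to-right scan:
  1. 't' (letter)
  2. 'e' (letter)
  3. 'l' (letter)
  4. 'e' (letter)
  5. 'ph' (digraph)
  6. 'o' (letter)
  7. 'n' (letter)
  8. 'e' (letter)
Units from scan: 8
Final unit is 'e' after a consonant -> drop as silent (-1)
Sound units = 7 units


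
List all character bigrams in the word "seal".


Word: "seal" (length 4)
Number of bigrams = 4 - 2 + 1 = 3
  Position 0: "se"
  Position 1: "ea"
  Position 2: "al"
Bigrams = "se", "ea", "al"


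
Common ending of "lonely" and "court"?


Word 1: "lonely"
Word 2: "court"
Comparing from end:
  Pos -1: 'y' != 't' (stop)
LCS = "" (length 0)


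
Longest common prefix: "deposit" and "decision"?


Word 1: "deposit"
Word 2: "decision"
Comparing from start:
  Pos 0: 'd' == 'd'
  Pos 1: 'e' == 'e'
  Pos 2: 'p' != 'c' (stop)
LCP = "de" (length 2)


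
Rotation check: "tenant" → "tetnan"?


Word: "tenant", Candidate: "tetnan"
Method: check if candidate is substring of word+word
"tenanttenant" contains "tetnan"? No
Is rotation = No


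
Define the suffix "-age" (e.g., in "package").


Suffix: -age
As in: package -> pack + -age
Meaning = result / collection


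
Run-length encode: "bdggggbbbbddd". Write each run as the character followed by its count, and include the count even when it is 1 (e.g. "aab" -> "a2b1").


String: "bdggggbbbbddd"
Scanning for consecutive runs:
  'b' x 1
  'd' x 1
  'g' x 4
  'b' x 4
  'd' x 3
RLE = "b1d1g4b4d3"


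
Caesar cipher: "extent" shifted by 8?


Word: "extent"
Shift: 8
Each letter → (letter + shift) mod 26:
  'e' (4) + 8 = 12 → 'm'
  'x' (23) + 8 = 5 → 'f'
  't' (19) + 8 = 1 → 'b'
  'e' (4) + 8 = 12 → 'm'
  'n' (13) + 8 = 21 → 'v'
  't' (19) + 8 = 1 → 'b'
Result = "mfbmvb"


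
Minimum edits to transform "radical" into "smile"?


Word 1: "radical" (length 7)
Word 2: "smile" (length 5)
One optimal edit sequence (insert/delete/substitute each cost 1):
  1. delete 'r'  (+1)
  2. substitute 'a' -> 's'  (+1)
  3. substitute 'd' -> 'm'  (+1)
  4. keep 'i'
  5. delete 'c'  (+1)
  6. substitute 'a' -> 'l'  (+1)
  7. substitute 'l' -> 'e'  (+1)
Total edit operations: 6
Edit distance = 6


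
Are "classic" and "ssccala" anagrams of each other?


Word 1: "classic" → sorted: accilss
Word 2: "ssccala" → sorted: aacclss
Same letters? accilss != aacclss
Anagram = No


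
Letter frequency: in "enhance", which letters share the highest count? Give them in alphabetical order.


Word: "enhance"
Letter counts:
  'a': 1
  'c': 1
  'e': 2
  'h': 1
  'n': 2
Maximum count = 2
Most frequent = 'e', 'n' (2 times each)


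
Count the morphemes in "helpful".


Word: "helpful"
Morphemes: help | -ful
Each morpheme carries meaning
= 2 morphemes


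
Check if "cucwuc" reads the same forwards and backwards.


Word: "cucwuc"
Reversed: "cuwcuc"
Forward == Backward? cucwuc != cuwcuc
Palindrome = No


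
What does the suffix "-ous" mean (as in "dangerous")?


Suffix: -ous
Example: dangerous (danger + -ous)
Meaning = having quality of


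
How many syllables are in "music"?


Word: "music"
Syllable breakdown: mu-sic
Counting: 2 parts
= 2 syllables


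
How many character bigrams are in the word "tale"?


Word: "tale" (length 4)
Number of 2-grams = length - 2 + 1 = 4 - 2 + 1
= 3


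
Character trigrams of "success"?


Word: "success" (length 7)
Number of trigrams = 7 - 3 + 1 = 5
  Position 0: "suc"
  Position 1: "ucc"
  Position 2: "cce"
  Position 3: "ces"
  Position 4: "ess"
Trigrams = "suc", "ucc", "cce", "ces", "ess"


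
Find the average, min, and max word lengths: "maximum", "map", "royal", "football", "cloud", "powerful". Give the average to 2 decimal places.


Lengths: "maximum"=7, "map"=3, "royal"=5, "football"=8, "cloud"=5, "powerful"=8
Sum = 36, Count = 6
Average = 36/6 = 6.00
= avg=6.00, min=3, max=8


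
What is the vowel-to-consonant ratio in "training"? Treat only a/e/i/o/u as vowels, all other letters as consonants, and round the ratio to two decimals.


Word: "training"
Vowels (a,e,i,o,u): 3
Consonants: 5
Ratio = 3/5
= 0.60


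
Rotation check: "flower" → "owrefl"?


Word: "flower", Candidate: "owrefl"
Method: check if candidate is substring of word+word
"flowerflower" contains "owrefl"? No
Is rotation = No


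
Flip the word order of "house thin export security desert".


Original: "house thin export security desert"
Words (1..n): house | thin | export | security | desert
Reversed (n..1): desert | security | export | thin | house
Result = "desert security export thin house"


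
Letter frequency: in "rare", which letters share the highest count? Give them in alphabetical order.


Word: "rare"
Letter counts:
  'a': 1
  'e': 1
  'r': 2
Maximum count = 2
Most frequent = 'r' (2 times each)


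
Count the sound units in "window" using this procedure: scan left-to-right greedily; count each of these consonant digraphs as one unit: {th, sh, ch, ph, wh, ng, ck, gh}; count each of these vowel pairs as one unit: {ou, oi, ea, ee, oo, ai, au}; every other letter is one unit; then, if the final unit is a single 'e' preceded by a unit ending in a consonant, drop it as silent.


Word: "window" (6 letters)
Left-to-right scan:
  [1] 'w' (letter)
  [2] 'i' (letter)
  [3] 'n' (letter)
  [4] 'd' (letter)
  [5] 'o' (letter)
  [6] 'w' (letter)
Units from scan: 6
Sound units = 6 units


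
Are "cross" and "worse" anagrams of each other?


Word 1: "cross" → sorted: corss
Word 2: "worse" → sorted: eorsw
Same letters? corss != eorsw
Anagram = No


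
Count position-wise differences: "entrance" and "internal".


Comparing character by character (same length = 8):
  Pos 0: 'e' vs 'i' !=
  Pos 1: 'n' vs 'n' =
  Pos 2: 't' vs 't' =
  Pos 3: 'r' vs 'e' !=
  Pos 4: 'a' vs 'r' !=
  Pos 5: 'n' vs 'n' =
  Pos 6: 'c' vs 'a' !=
  Pos 7: 'e' vs 'l' !=
Hamming distance = 5


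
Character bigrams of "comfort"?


Word: "comfort" (length 7)
Number of bigrams = 7 - 2 + 1 = 6
  Position 0: "co"
  Position 1: "om"
  Position 2: "mf"
  Position 3: "fo"
  Position 4: "or"
  Position 5: "rt"
Bigrams = "co", "om", "mf", "fo", "or", "rt"


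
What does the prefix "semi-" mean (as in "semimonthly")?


Prefix: semi-
Example: semimonthly (semi- + monthly)
Meaning = half


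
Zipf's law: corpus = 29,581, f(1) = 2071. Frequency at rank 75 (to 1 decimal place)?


Zipf's law: f(r) = f(1) / r
f(1) = 2071
f(75) = 2071 / 75
= 27.6 occurrences


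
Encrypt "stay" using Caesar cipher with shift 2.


Word: "stay"
Shift: 2
Each letter → (letter + shift) mod 26:
  's' (18) + 2 = 20 → 'u'
  't' (19) + 2 = 21 → 'v'
  'a' (0) + 2 = 2 → 'c'
  'y' (24) + 2 = 0 → 'a'
Result = "uvca"


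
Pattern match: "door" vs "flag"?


Pattern of "door": [0, 1, 1, 2]
Pattern of "flag": [0, 1, 2, 3]
Patterns do not match
Same pattern = No


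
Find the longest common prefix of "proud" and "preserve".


Word 1: "proud"
Word 2: "preserve"
Comparing from start:
  Pos 0: 'p' == 'p'
  Pos 1: 'r' == 'r'
  Pos 2: 'o' != 'e' (stop)
LCP = "pr" (length 2)


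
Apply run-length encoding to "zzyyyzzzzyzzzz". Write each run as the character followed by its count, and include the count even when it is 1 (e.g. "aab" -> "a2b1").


String: "zzyyyzzzzyzzzz"
Scanning for consecutive runs:
  'z' x 2
  'y' x 3
  'z' x 4
  'y' x 1
  'z' x 4
RLE = "z2y3z4y1z4"


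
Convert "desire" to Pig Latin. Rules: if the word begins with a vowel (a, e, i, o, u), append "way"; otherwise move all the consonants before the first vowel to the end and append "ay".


Word: "desire"
Starts with consonant(s) → move to end, add 'ay'
Consonant cluster: "d"
Pig Latin = "esireday"


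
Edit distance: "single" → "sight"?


Word 1: "single" (length 6)
Word 2: "sight" (length 5)
One optimal edit sequence (insert/delete/substitute each cost 1):
  1. keep 's'
  2. keep 'i'
  3. delete 'n'  (+1)
  4. keep 'g'
  5. substitute 'l' -> 'h'  (+1)
  6. substitute 'e' -> 't'  (+1)
Total edit operations: 3
Edit distance = 3


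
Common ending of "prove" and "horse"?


Word 1: "prove"
Word 2: "horse"
Comparing from end:
  Pos -1: 'e' == 'e'
  Pos -2: 'v' != 's' (stop)
LCS = "e" (length 1)


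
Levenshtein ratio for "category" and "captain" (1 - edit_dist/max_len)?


Word 1: "category" (length 8)
Word 2: "captain" (length 7)
One optimal edit sequence:
  1. keep 'c'
  2. keep 'a'
  3. delete 't'  (+1)
  4. substitute 'e' -> 'p'  (+1)
  5. substitute 'g' -> 't'  (+1)
  6. substitute 'o' -> 'a'  (+1)
  7. substitute 'r' -> 'i'  (+1)
  8. substitute 'y' -> 'n'  (+1)
Edit distance = 6
Max length = max(8, 7) = 8
Similarity = 1 - 6/8
= 0.2500


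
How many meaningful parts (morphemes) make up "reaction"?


Word: "reaction"
Morphemes: re- + act + -ion
Each morpheme carries meaning
= 3 morphemes


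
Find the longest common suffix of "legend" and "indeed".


Word 1: "legend"
Word 2: "indeed"
Comparing from end:
  Pos -1: 'd' == 'd'
  Pos -2: 'n' != 'e' (stop)
LCS = "d" (length 1)


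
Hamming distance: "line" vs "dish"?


Comparing character by character (same length = 4):
  Pos 0: 'l' vs 'd' !=
  Pos 1: 'i' vs 'i' =
  Pos 2: 'n' vs 's' !=
  Pos 3: 'e' vs 'h' !=
Hamming distance = 3


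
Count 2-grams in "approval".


Word: "approval" (length 8)
Number of 2-grams = length - 2 + 1 = 8 - 2 + 1
= 7


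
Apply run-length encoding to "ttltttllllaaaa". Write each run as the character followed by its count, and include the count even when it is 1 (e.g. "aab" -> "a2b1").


String: "ttltttllllaaaa"
Scanning for consecutive runs:
  't' x 2
  'l' x 1
  't' x 3
  'l' x 4
  'a' x 4
RLE = "t2l1t3l4a4"


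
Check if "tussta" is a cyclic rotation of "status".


Word: "status", Candidate: "tussta"
Method: check if candidate is substring of word+word
"statusstatus" contains "tussta"? Yes
Is rotation = Yes


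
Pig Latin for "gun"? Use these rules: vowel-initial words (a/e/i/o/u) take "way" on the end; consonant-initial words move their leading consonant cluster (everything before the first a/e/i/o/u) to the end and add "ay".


Word: "gun"
Starts with consonant(s) → move to end, add 'ay'
Consonant cluster: "g"
Pig Latin = "ungay"


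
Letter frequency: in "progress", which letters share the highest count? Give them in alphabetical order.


Word: "progress"
Letter counts:
  'e': 1
  'g': 1
  'o': 1
  'p': 1
  'r': 2
  's': 2
Maximum count = 2
Most frequent = 'r', 's' (2 times each)


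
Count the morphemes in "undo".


Word: "undo"
Morphemes: un- / do
Each morpheme carries meaning
= 2 morphemes


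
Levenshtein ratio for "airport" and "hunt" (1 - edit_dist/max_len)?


Word 1: "airport" (length 7)
Word 2: "hunt" (length 4)
One optimal edit sequence:
  1. delete 'a'  (+1)
  2. delete 'i'  (+1)
  3. delete 'r'  (+1)
  4. substitute 'p' -> 'h'  (+1)
  5. substitute 'o' -> 'u'  (+1)
  6. substitute 'r' -> 'n'  (+1)
  7. keep 't'
Edit distance = 6
Max length = max(7, 4) = 7
Similarity = 1 - 6/7
= 0.1429


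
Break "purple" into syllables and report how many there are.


Word: "purple"
Syllable breakdown: pur / ple
Counting: 2 parts
= 2 syllables


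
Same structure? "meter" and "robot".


Pattern of "meter": [0, 1, 2, 1, 3]
Pattern of "robot": [0, 1, 2, 1, 3]
Patterns match
Same pattern = Yes


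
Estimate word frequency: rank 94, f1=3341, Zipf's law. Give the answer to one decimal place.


Zipf's law: f(r) = f(1) / r
f(1) = 3341
f(94) = 3341 / 94
= 35.5 occurrences


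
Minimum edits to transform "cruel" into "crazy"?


Word 1: "cruel" (length 5)
Word 2: "crazy" (length 5)
One optimal edit sequence (insert/delete/substitute each cost 1):
  1. keep 'c'
  2. keep 'r'
  3. substitute 'u' -> 'a'  (+1)
  4. substitute 'e' -> 'z'  (+1)
  5. substitute 'l' -> 'y'  (+1)
Total edit operations: 3
Edit distance = 3


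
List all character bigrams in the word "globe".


Word: "globe" (length 5)
Number of bigrams = 5 - 2 + 1 = 4
  Position 0: "gl"
  Position 1: "lo"
  Position 2: "ob"
  Position 3: "be"
Bigrams = "gl", "lo", "ob", "be"


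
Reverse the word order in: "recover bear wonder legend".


Original: "recover bear wonder legend"
Words (1..n): recover | bear | wonder | legend
Reversed (n..1): legend | wonder | bear | recover
Result = "legend wonder bear recover"
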